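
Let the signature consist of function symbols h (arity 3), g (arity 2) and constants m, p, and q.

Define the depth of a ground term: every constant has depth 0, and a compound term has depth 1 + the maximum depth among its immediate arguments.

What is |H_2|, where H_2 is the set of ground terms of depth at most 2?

60843

Count level by level. With function symbols h/3, g/2, the terms of depth ≤ k are the 3 constants together with each function applied to depth-≤(k−1) tuples, so N_k = 3 + N_{k-1}^3 + N_{k-1}^2.
N_0 = 3
N_1 = 3 + 3^3 + 3^2 = 39
N_2 = 3 + 39^3 + 39^2 = 60843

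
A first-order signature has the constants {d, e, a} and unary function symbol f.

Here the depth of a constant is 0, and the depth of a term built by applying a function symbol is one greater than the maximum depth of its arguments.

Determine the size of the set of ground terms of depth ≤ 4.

15

Count level by level. With function symbols f/1, the terms of depth ≤ k are the 3 constants together with each function applied to depth-≤(k−1) tuples, so N_k = 3 + N_{k-1}.
N_0 = 3
N_1 = 3 + 3 = 6
N_2 = 3 + 6 = 9
N_3 = 3 + 9 = 12
N_4 = 3 + 12 = 15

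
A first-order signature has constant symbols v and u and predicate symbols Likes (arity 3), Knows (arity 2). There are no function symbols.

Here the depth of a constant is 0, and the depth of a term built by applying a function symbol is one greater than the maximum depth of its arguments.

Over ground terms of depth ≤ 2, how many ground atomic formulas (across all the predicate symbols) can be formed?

First count ground terms of depth ≤ 2.
With no function symbols every ground term is a constant, so there are exactly 2 ground terms at every depth bound.
N_0 = 2
N_1 = 2
N_2 = 2
So |H| = 2.
Each predicate of arity r yields |H|^r ground atoms (one per choice of an r-tuple from H):
  Likes: 2^3 = 8;  Knows: 2^2 = 4
Total ground atoms: 8 + 4 = 12.

12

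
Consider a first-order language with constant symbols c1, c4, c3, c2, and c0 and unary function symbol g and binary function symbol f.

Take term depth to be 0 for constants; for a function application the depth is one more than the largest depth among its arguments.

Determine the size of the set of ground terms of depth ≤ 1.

Let N_k count ground terms of depth at most k. Each non-constant term of depth ≤ k is some function symbol applied to depth-≤(k−1) arguments, giving N_k = 5 + N_{k-1} + N_{k-1}^2.
N_0 = 5
N_1 = 5 + 5 + 5^2 = 35

35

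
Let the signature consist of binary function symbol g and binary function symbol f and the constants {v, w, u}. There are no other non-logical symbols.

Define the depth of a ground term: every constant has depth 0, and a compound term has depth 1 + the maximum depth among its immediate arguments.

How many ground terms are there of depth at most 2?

885

If N_k denotes the number of depth-≤k ground terms, the 3 constants give N_0 = 3, and each function symbol of arity r contributes N_{k-1}^r new terms at level k: N_k = 3 + N_{k-1}^2 + N_{k-1}^2.
N_0 = 3
N_1 = 3 + 3^2 + 3^2 = 21
N_2 = 3 + 21^2 + 21^2 = 885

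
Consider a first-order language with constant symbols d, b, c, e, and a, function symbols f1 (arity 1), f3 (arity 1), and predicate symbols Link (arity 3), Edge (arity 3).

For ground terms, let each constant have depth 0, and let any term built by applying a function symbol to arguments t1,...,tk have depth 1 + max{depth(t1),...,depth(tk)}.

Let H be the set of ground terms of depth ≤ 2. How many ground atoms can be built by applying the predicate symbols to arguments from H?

First count ground terms of depth ≤ 2.
If N_k denotes the number of depth-≤k ground terms, the 5 constants give N_0 = 5, and each function symbol of arity r contributes N_{k-1}^r new terms at level k: N_k = 5 + N_{k-1} + N_{k-1}.
N_0 = 5
N_1 = 5 + 5 + 5 = 15
N_2 = 5 + 15 + 15 = 35
So |H| = 35.
A ground atom is a predicate applied to a tuple of terms from H, so the count is the sum over predicates of |H|^arity:
  Link: 35^3 = 42875;  Edge: 35^3 = 42875
Total ground atoms: 42875 + 42875 = 85750.

85750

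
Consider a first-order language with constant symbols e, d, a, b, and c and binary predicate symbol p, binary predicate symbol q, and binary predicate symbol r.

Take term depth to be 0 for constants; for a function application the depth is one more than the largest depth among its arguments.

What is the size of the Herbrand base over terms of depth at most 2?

75

First count ground terms of depth ≤ 2.
With no function symbols every ground term is a constant, so there are exactly 5 ground terms at every depth bound.
N_0 = 5
N_1 = 5
N_2 = 5
Explicitly: e, d, a, b, c.
So |H| = 5.
A ground atom is a predicate applied to a tuple of terms from H, so the count is the sum over predicates of |H|^arity:
  p: 5^2 = 25;  q: 5^2 = 25;  r: 5^2 = 25
Total ground atoms: 25 + 25 + 25 = 75.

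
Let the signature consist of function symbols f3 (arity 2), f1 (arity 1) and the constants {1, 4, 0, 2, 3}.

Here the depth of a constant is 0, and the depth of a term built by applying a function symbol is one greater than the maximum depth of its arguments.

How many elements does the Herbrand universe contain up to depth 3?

1601495

Count level by level. With function symbols f3/2, f1/1, the terms of depth ≤ k are the 5 constants together with each function applied to depth-≤(k−1) tuples, so N_k = 5 + N_{k-1}^2 + N_{k-1}.
N_0 = 5
N_1 = 5 + 5^2 + 5 = 35
N_2 = 5 + 35^2 + 35 = 1265
N_3 = 5 + 1265^2 + 1265 = 1601495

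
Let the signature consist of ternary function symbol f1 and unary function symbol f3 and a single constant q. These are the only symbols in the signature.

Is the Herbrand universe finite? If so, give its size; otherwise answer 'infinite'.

The signature has at least one function symbol (f1, arity 3) and at least one constant (q).
Iterating f1 gives infinitely many distinct ground terms: q, f1(q, q, q), f1(f1(q, q, q), f1(q, q, q), f1(q, q, q)), ...
So the Herbrand universe is infinite.

infinite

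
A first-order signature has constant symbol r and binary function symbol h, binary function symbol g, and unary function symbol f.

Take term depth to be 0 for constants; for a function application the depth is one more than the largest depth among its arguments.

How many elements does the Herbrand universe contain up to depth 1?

4

If N_k denotes the number of depth-≤k ground terms, the 1 constant gives N_0 = 1, and each function symbol of arity r contributes N_{k-1}^r new terms at level k: N_k = 1 + N_{k-1}^2 + N_{k-1}^2 + N_{k-1}.
N_0 = 1
N_1 = 1 + 1^2 + 1^2 + 1 = 4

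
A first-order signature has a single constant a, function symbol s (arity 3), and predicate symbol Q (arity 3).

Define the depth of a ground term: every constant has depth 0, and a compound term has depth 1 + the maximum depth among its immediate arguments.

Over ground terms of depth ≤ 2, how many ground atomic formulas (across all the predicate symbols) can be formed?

First count ground terms of depth ≤ 2.
Let N_k count ground terms of depth at most k. Each non-constant term of depth ≤ k is some function symbol applied to depth-≤(k−1) arguments, giving N_k = 1 + N_{k-1}^3.
N_0 = 1
N_1 = 1 + 1^3 = 2
N_2 = 1 + 2^3 = 9
So |H| = 9.
For each predicate symbol, the number of ground atoms is |H| raised to its arity; summing:
  Q: 9^3 = 729
Total ground atoms: 729.

729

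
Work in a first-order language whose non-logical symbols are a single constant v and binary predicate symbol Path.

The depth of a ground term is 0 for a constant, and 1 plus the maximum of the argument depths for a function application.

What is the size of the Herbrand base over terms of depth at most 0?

First count ground terms of depth ≤ 0.
With no function symbols every ground term is a constant, so there is exactly 1 ground term at every depth bound.
N_0 = 1
Explicitly: v.
So |H| = 1.
Ground atoms are formed by filling each argument slot of a predicate with a term from H, so an r-ary predicate gives |H|^r atoms:
  Path: 1^2 = 1
Total ground atoms: 1.

1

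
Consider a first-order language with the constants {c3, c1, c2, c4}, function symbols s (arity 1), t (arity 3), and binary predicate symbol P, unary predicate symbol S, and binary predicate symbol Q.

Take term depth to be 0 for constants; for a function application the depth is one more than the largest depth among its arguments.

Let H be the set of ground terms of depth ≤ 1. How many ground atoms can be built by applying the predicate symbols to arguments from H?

First count ground terms of depth ≤ 1.
Let N_k count ground terms of depth at most k. Each non-constant term of depth ≤ k is some function symbol applied to depth-≤(k−1) arguments, giving N_k = 4 + N_{k-1} + N_{k-1}^3.
N_0 = 4
N_1 = 4 + 4 + 4^3 = 72
So |H| = 72.
Each predicate of arity r yields |H|^r ground atoms (one per choice of an r-tuple from H):
  P: 72^2 = 5184;  S: 72;  Q: 72^2 = 5184
Total ground atoms: 5184 + 72 + 5184 = 10440.

10440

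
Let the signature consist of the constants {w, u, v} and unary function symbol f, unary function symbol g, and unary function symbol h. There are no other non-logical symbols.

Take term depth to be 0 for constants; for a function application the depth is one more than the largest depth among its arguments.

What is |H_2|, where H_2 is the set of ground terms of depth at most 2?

Let N_k = |{terms of depth ≤ k}|. Then N_0 = 3 and N_k = 3 + N_{k-1} + N_{k-1} + N_{k-1} for k ≥ 1 (one summand per function symbol, arity giving the exponent).
N_0 = 3
N_1 = 3 + 3 + 3 + 3 = 12
N_2 = 3 + 12 + 12 + 12 = 39

39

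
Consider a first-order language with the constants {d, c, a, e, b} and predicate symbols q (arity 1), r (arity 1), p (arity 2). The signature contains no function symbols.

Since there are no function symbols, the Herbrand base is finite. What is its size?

35

With no function symbols, the Herbrand universe is just the 5 constants.
Ground atoms per predicate: q: 5, r: 5, p: 5^2 = 25.
Herbrand base size = 5 + 5 + 25 = 35.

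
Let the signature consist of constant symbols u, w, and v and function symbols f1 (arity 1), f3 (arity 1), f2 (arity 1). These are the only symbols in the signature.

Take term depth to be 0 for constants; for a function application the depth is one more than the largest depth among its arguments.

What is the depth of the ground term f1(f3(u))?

2

depth(f3(u)) = 1 + depth(u) = 1 + 0 = 1
depth(f1(f3(u))) = 1 + depth(f3(u)) = 1 + 1 = 2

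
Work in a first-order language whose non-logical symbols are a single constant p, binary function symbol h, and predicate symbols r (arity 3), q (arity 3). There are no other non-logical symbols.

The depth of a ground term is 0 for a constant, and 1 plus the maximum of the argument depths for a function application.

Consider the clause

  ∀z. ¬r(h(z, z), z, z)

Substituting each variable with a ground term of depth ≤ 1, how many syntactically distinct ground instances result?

Ground terms of depth ≤ 1:
  Let N_k = |{terms of depth ≤ k}|. Then N_0 = 1 and N_k = 1 + N_{k-1}^2 for k ≥ 1 (one summand per function symbol, arity giving the exponent).
  N_0 = 1
  N_1 = 1 + 1^2 = 2
So there are 2 ground terms available for substitution.
There is 1 variable to instantiate (z),  occurring in at least one literal, so different choices give different ground instances.
Number of ground instances = 2.

2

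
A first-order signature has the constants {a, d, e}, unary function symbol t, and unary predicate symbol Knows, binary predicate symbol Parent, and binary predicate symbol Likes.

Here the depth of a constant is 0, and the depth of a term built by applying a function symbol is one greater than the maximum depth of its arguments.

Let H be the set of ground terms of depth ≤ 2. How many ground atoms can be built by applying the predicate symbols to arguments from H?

First count ground terms of depth ≤ 2.
Write N_k for the number of ground terms of depth ≤ k. A term of depth ≤ k is either a constant or a function symbol applied to arguments of depth ≤ k−1, so N_k = 3 + N_{k-1}.
N_0 = 3
N_1 = 3 + 3 = 6
N_2 = 3 + 6 = 9
Explicitly: a, d, e, t(a), t(d), t(e), t(t(a)), t(t(d)), t(t(e)).
So |H| = 9.
Ground atoms are formed by filling each argument slot of a predicate with a term from H, so an r-ary predicate gives |H|^r atoms:
  Knows: 9;  Parent: 9^2 = 81;  Likes: 9^2 = 81
Total ground atoms: 9 + 81 + 81 = 171.

171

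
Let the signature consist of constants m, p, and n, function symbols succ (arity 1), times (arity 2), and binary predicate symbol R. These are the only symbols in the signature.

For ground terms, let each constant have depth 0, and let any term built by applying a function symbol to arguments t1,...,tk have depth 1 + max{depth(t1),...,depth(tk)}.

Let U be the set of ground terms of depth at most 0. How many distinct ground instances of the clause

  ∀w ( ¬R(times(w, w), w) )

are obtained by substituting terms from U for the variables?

Ground terms of depth ≤ 0:
  Let N_k = |{terms of depth ≤ k}|. Then N_0 = 3 and N_k = 3 + N_{k-1} + N_{k-1}^2 for k ≥ 1 (one summand per function symbol, arity giving the exponent).
  N_0 = 3
So there are 3 ground terms available for substitution.
The body mentions the single quantified variable w; since ground terms form a free algebra, no two substitutions collapse to the same formula.
Number of ground instances = 3.

3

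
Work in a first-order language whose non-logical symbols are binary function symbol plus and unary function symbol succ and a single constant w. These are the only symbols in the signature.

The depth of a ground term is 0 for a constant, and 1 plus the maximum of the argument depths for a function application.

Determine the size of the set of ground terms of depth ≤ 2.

Let N_k = |{terms of depth ≤ k}|. Then N_0 = 1 and N_k = 1 + N_{k-1}^2 + N_{k-1} for k ≥ 1 (one summand per function symbol, arity giving the exponent).
N_0 = 1
N_1 = 1 + 1^2 + 1 = 3
N_2 = 1 + 3^2 + 3 = 13

13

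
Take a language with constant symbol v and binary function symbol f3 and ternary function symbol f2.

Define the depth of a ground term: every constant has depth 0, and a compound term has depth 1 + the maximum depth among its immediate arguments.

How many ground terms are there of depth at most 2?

Let N_k = |{terms of depth ≤ k}|. Then N_0 = 1 and N_k = 1 + N_{k-1}^2 + N_{k-1}^3 for k ≥ 1 (one summand per function symbol, arity giving the exponent).
N_0 = 1
N_1 = 1 + 1^2 + 1^3 = 3
N_2 = 1 + 3^2 + 3^3 = 37

37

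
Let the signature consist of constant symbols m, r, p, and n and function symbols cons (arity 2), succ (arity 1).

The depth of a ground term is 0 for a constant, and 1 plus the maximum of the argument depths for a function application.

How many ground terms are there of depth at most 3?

365424

Let N_k count ground terms of depth at most k. Each non-constant term of depth ≤ k is some function symbol applied to depth-≤(k−1) arguments, giving N_k = 4 + N_{k-1}^2 + N_{k-1}.
N_0 = 4
N_1 = 4 + 4^2 + 4 = 24
N_2 = 4 + 24^2 + 24 = 604
N_3 = 4 + 604^2 + 604 = 365424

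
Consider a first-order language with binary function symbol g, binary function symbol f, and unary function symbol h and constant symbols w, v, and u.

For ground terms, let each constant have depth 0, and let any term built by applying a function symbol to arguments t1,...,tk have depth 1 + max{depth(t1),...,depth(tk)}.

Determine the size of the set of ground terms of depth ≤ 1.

Let N_k = |{terms of depth ≤ k}|. Then N_0 = 3 and N_k = 3 + N_{k-1}^2 + N_{k-1}^2 + N_{k-1} for k ≥ 1 (one summand per function symbol, arity giving the exponent).
N_0 = 3
N_1 = 3 + 3^2 + 3^2 + 3 = 24

24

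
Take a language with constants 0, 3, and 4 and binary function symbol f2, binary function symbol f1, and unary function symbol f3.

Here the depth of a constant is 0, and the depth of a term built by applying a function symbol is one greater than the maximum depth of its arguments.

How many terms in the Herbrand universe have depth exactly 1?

Let N_k = |{terms of depth ≤ k}|. Then N_0 = 3 and N_k = 3 + N_{k-1}^2 + N_{k-1}^2 + N_{k-1} for k ≥ 1 (one summand per function symbol, arity giving the exponent).
N_0 = 3
N_1 = 3 + 3^2 + 3^2 + 3 = 24
Terms of depth exactly 1: N_1 − N_0 = 24 − 3 = 21.

21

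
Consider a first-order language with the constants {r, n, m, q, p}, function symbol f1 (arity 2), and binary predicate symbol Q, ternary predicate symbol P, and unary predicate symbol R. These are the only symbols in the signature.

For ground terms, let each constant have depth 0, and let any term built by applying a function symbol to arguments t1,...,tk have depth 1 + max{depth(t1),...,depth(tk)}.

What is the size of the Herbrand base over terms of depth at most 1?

27930

First count ground terms of depth ≤ 1.
Count level by level. With function symbols f1/2, the terms of depth ≤ k are the 5 constants together with each function applied to depth-≤(k−1) tuples, so N_k = 5 + N_{k-1}^2.
N_0 = 5
N_1 = 5 + 5^2 = 30
So |H| = 30.
Ground atoms are formed by filling each argument slot of a predicate with a term from H, so an r-ary predicate gives |H|^r atoms:
  Q: 30^2 = 900;  P: 30^3 = 27000;  R: 30
Total ground atoms: 900 + 27000 + 30 = 27930.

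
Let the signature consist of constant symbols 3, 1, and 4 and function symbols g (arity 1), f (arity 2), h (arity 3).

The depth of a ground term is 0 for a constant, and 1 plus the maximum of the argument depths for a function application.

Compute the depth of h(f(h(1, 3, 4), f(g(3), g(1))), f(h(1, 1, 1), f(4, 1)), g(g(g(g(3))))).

depth(h(1, 3, 4)) = 1 + max(0, 0, 0) = 1
depth(g(3)) = 1 + depth(3) = 1 + 0 = 1
depth(g(1)) = 1 + depth(1) = 1 + 0 = 1
depth(f(g(3), g(1))) = 1 + max(1, 1) = 2
depth(f(h(1, 3, 4), f(g(3), g(1)))) = 1 + max(1, 2) = 3
depth(h(1, 1, 1)) = 1 + max(0, 0, 0) = 1
depth(f(4, 1)) = 1 + max(0, 0) = 1
depth(f(h(1, 1, 1), f(4, 1))) = 1 + max(1, 1) = 2
depth(g(g(3))) = 1 + depth(g(3)) = 1 + 1 = 2
depth(g(g(g(3)))) = 1 + depth(g(g(3))) = 1 + 2 = 3
depth(g(g(g(g(3))))) = 1 + depth(g(g(g(3)))) = 1 + 3 = 4
depth(h(f(h(1, 3, 4), f(g(3), g(1))), f(h(1, 1, 1), f(4, 1)), g(g(g(g(3)))))) = 1 + max(3, 2, 4) = 5

5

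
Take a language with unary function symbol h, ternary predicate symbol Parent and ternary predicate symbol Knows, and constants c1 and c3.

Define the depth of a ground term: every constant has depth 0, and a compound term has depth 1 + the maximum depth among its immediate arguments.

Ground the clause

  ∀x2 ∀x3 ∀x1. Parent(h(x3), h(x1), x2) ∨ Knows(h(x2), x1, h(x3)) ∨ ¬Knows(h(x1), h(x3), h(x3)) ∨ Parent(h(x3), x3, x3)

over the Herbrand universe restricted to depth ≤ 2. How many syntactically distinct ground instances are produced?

216

Ground terms of depth ≤ 2:
  Let N_k count ground terms of depth at most k. Each non-constant term of depth ≤ k is some function symbol applied to depth-≤(k−1) arguments, giving N_k = 2 + N_{k-1}.
  N_0 = 2
  N_1 = 2 + 2 = 4
  N_2 = 2 + 4 = 6
So there are 6 ground terms available for substitution.
Each of x2, x3, x1 ranges independently over the available ground terms, and distinct assignments produce distinct instances.
Number of ground instances = 6^3 = 216.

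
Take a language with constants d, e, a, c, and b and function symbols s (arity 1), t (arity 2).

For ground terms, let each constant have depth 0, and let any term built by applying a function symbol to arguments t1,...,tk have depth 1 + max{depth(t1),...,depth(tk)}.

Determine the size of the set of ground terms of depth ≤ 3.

Let N_k count ground terms of depth at most k. Each non-constant term of depth ≤ k is some function symbol applied to depth-≤(k−1) arguments, giving N_k = 5 + N_{k-1} + N_{k-1}^2.
N_0 = 5
N_1 = 5 + 5 + 5^2 = 35
N_2 = 5 + 35 + 35^2 = 1265
N_3 = 5 + 1265 + 1265^2 = 1601495

1601495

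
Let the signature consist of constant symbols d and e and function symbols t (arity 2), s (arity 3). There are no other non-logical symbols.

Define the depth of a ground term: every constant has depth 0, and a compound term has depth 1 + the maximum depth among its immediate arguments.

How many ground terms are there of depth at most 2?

2942

Count level by level. With function symbols t/2, s/3, the terms of depth ≤ k are the 2 constants together with each function applied to depth-≤(k−1) tuples, so N_k = 2 + N_{k-1}^2 + N_{k-1}^3.
N_0 = 2
N_1 = 2 + 2^2 + 2^3 = 14
N_2 = 2 + 14^2 + 14^3 = 2942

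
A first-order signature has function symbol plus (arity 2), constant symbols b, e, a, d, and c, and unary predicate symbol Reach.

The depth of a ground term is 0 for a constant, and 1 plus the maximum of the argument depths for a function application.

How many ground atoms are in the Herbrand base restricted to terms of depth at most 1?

30

First count ground terms of depth ≤ 1.
Let N_k = |{terms of depth ≤ k}|. Then N_0 = 5 and N_k = 5 + N_{k-1}^2 for k ≥ 1 (one summand per function symbol, arity giving the exponent).
N_0 = 5
N_1 = 5 + 5^2 = 30
So |H| = 30.
For each predicate symbol, the number of ground atoms is |H| raised to its arity; summing:
  Reach: 30
Total ground atoms: 30.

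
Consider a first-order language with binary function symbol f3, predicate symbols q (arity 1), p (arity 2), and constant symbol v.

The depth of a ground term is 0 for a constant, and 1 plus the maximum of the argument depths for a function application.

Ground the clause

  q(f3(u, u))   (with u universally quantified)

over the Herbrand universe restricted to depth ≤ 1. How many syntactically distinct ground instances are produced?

2

Ground terms of depth ≤ 1:
  Write N_k for the number of ground terms of depth ≤ k. A term of depth ≤ k is either a constant or a function symbol applied to arguments of depth ≤ k−1, so N_k = 1 + N_{k-1}^2.
  N_0 = 1
  N_1 = 1 + 1^2 = 2
  Explicitly: v, f3(v, v).
So there are 2 ground terms available for substitution.
The variable u ranges independently over the available ground terms, and distinct assignments produce distinct instances.
Number of ground instances = 2.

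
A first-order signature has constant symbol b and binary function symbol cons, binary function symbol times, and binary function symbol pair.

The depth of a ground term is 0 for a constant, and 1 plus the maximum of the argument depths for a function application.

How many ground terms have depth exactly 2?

45

Let N_k count ground terms of depth at most k. Each non-constant term of depth ≤ k is some function symbol applied to depth-≤(k−1) arguments, giving N_k = 1 + N_{k-1}^2 + N_{k-1}^2 + N_{k-1}^2.
N_0 = 1
N_1 = 1 + 1^2 + 1^2 + 1^2 = 4
N_2 = 1 + 4^2 + 4^2 + 4^2 = 49
Terms of depth exactly 2: N_2 − N_1 = 49 − 4 = 45.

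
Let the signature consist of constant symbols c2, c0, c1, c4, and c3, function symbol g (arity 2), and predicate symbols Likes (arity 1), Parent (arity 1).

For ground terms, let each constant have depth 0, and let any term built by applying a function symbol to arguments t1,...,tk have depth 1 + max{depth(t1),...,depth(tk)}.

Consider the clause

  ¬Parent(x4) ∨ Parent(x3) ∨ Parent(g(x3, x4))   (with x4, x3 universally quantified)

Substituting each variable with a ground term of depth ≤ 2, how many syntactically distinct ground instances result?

Ground terms of depth ≤ 2:
  Count level by level. With function symbols g/2, the terms of depth ≤ k are the 5 constants together with each function applied to depth-≤(k−1) tuples, so N_k = 5 + N_{k-1}^2.
  N_0 = 5
  N_1 = 5 + 5^2 = 30
  N_2 = 5 + 30^2 = 905
So there are 905 ground terms available for substitution.
The clause has 2 distinct variables (x4, x3), each appearing in the body. In the free term algebra distinct substitutions yield syntactically distinct ground instances.
Number of ground instances = 905^2 = 819025.

819025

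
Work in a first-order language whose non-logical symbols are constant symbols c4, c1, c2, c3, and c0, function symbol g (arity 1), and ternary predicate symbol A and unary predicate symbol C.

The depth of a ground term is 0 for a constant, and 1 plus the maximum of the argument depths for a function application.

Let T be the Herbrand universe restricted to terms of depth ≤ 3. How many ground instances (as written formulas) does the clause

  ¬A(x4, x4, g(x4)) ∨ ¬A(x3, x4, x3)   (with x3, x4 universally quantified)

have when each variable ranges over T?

400

Ground terms of depth ≤ 3:
  Write N_k for the number of ground terms of depth ≤ k. A term of depth ≤ k is either a constant or a function symbol applied to arguments of depth ≤ k−1, so N_k = 5 + N_{k-1}.
  N_0 = 5
  N_1 = 5 + 5 = 10
  N_2 = 5 + 10 = 15
  N_3 = 5 + 15 = 20
So there are 20 ground terms available for substitution.
The body mentions every one of the 2 quantified variables; since ground terms form a free algebra, no two substitutions collapse to the same formula.
Number of ground instances = 20^2 = 400.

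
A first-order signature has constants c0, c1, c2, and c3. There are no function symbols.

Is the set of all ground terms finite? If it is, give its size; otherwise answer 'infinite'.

4

There are no function symbols, so every ground term is one of the 4 constants.
The Herbrand universe is {c0, c1, c2, c3}, which is finite with 4 elements.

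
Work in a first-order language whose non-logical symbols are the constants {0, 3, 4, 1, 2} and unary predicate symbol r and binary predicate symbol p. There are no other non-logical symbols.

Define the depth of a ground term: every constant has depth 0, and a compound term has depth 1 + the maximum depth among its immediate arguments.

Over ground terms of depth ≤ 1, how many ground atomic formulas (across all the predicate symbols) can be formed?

30

First count ground terms of depth ≤ 1.
With no function symbols every ground term is a constant, so there are exactly 5 ground terms at every depth bound.
N_0 = 5
N_1 = 5
Explicitly: 0, 3, 4, 1, 2.
So |H| = 5.
For each predicate symbol, the number of ground atoms is |H| raised to its arity; summing:
  r: 5;  p: 5^2 = 25
Total ground atoms: 5 + 25 = 30.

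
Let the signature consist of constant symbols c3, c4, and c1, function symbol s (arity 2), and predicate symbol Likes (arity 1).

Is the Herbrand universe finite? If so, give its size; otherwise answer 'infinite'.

The signature has at least one function symbol (s, arity 2) and at least one constant (c3).
Iterating s gives infinitely many distinct ground terms: c3, s(c3, c3), s(s(c3, c3), s(c3, c3)), ...
So the Herbrand universe is infinite.

infinite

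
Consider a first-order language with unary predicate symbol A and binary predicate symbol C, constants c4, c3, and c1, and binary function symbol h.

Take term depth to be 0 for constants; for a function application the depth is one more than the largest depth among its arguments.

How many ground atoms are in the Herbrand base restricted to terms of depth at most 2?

21756

First count ground terms of depth ≤ 2.
Count level by level. With function symbols h/2, the terms of depth ≤ k are the 3 constants together with each function applied to depth-≤(k−1) tuples, so N_k = 3 + N_{k-1}^2.
N_0 = 3
N_1 = 3 + 3^2 = 12
N_2 = 3 + 12^2 = 147
So |H| = 147.
For each predicate symbol, the number of ground atoms is |H| raised to its arity; summing:
  A: 147;  C: 147^2 = 21609
Total ground atoms: 147 + 21609 = 21756.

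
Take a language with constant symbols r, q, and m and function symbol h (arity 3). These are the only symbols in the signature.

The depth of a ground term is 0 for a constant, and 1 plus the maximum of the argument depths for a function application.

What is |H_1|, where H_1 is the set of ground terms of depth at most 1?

If N_k denotes the number of depth-≤k ground terms, the 3 constants give N_0 = 3, and each function symbol of arity r contributes N_{k-1}^r new terms at level k: N_k = 3 + N_{k-1}^3.
N_0 = 3
N_1 = 3 + 3^3 = 30

30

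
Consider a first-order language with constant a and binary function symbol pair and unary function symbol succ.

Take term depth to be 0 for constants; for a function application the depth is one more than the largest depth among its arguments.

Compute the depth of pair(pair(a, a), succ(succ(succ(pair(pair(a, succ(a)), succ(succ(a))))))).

depth(pair(a, a)) = 1 + max(0, 0) = 1
depth(succ(a)) = 1 + depth(a) = 1 + 0 = 1
depth(pair(a, succ(a))) = 1 + max(0, 1) = 2
depth(succ(succ(a))) = 1 + depth(succ(a)) = 1 + 1 = 2
depth(pair(pair(a, succ(a)), succ(succ(a)))) = 1 + max(2, 2) = 3
depth(succ(pair(pair(a, succ(a)), succ(succ(a))))) = 1 + depth(pair(pair(a, succ(a)), succ(succ(a)))) = 1 + 3 = 4
depth(succ(succ(pair(pair(a, succ(a)), succ(succ(a)))))) = 1 + depth(succ(pair(pair(a, succ(a)), succ(succ(a))))) = 1 + 4 = 5
depth(succ(succ(succ(pair(pair(a, succ(a)), succ(succ(a))))))) = 1 + depth(succ(succ(pair(pair(a, succ(a)), succ(succ(a)))))) = 1 + 5 = 6
depth(pair(pair(a, a), succ(succ(succ(pair(pair(a, succ(a)), succ(succ(a)))))))) = 1 + max(1, 6) = 7

7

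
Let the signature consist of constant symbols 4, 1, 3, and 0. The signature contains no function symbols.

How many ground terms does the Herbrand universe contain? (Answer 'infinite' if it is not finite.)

There are no function symbols, so every ground term is one of the 4 constants.
The Herbrand universe is {4, 1, 3, 0}, which is finite with 4 elements.

4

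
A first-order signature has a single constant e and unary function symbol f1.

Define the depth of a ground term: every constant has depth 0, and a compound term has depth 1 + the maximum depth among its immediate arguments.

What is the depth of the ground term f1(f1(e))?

2

depth(f1(e)) = 1 + depth(e) = 1 + 0 = 1
depth(f1(f1(e))) = 1 + depth(f1(e)) = 1 + 1 = 2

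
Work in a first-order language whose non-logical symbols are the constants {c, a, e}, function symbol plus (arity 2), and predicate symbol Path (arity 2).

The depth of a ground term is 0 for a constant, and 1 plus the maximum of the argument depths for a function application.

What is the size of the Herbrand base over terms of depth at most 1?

144

First count ground terms of depth ≤ 1.
Count level by level. With function symbols plus/2, the terms of depth ≤ k are the 3 constants together with each function applied to depth-≤(k−1) tuples, so N_k = 3 + N_{k-1}^2.
N_0 = 3
N_1 = 3 + 3^2 = 12
Explicitly: c, a, e, plus(c, c), plus(c, a), plus(c, e), plus(a, c), plus(a, a), plus(a, e), plus(e, c), plus(e, a), plus(e, e).
So |H| = 12.
Each predicate of arity r yields |H|^r ground atoms (one per choice of an r-tuple from H):
  Path: 12^2 = 144
Total ground atoms: 144.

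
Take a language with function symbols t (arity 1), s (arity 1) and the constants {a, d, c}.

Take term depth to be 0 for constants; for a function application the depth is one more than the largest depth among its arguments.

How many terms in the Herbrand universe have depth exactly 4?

Let N_k = |{terms of depth ≤ k}|. Then N_0 = 3 and N_k = 3 + N_{k-1} + N_{k-1} for k ≥ 1 (one summand per function symbol, arity giving the exponent).
N_0 = 3
N_1 = 3 + 3 + 3 = 9
N_2 = 3 + 9 + 9 = 21
N_3 = 3 + 21 + 21 = 45
N_4 = 3 + 45 + 45 = 93
Terms of depth exactly 4: N_4 − N_3 = 93 − 45 = 48.

48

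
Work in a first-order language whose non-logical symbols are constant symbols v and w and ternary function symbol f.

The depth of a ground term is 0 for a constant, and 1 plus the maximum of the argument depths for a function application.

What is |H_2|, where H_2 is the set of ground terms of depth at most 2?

Let N_k = |{terms of depth ≤ k}|. Then N_0 = 2 and N_k = 2 + N_{k-1}^3 for k ≥ 1 (one summand per function symbol, arity giving the exponent).
N_0 = 2
N_1 = 2 + 2^3 = 10
N_2 = 2 + 10^3 = 1002

1002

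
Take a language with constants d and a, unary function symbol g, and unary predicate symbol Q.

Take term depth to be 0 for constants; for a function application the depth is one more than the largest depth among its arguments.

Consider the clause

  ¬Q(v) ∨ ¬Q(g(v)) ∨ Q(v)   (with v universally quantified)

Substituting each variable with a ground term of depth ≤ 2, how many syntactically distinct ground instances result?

Ground terms of depth ≤ 2:
  If N_k denotes the number of depth-≤k ground terms, the 2 constants give N_0 = 2, and each function symbol of arity r contributes N_{k-1}^r new terms at level k: N_k = 2 + N_{k-1}.
  N_0 = 2
  N_1 = 2 + 2 = 4
  N_2 = 2 + 4 = 6
  Explicitly: d, a, g(d), g(a), g(g(d)), g(g(a)).
So there are 6 ground terms available for substitution.
There is 1 variable to instantiate (v),  occurring in at least one literal, so different choices give different ground instances.
Number of ground instances = 6.

6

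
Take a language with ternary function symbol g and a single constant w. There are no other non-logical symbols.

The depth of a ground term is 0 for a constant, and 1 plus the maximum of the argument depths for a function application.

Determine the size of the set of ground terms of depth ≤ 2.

9

Let N_k count ground terms of depth at most k. Each non-constant term of depth ≤ k is some function symbol applied to depth-≤(k−1) arguments, giving N_k = 1 + N_{k-1}^3.
N_0 = 1
N_1 = 1 + 1^3 = 2
N_2 = 1 + 2^3 = 9
Explicitly: w, g(w, w, w), g(w, w, g(w, w, w)), g(w, g(w, w, w), w), g(w, g(w, w, w), g(w, w, w)), g(g(w, w, w), w, w), g(g(w, w, w), w, g(w, w, w)), g(g(w, w, w), g(w, w, w), w), g(g(w, w, w), g(w, w, w), g(w, w, w)).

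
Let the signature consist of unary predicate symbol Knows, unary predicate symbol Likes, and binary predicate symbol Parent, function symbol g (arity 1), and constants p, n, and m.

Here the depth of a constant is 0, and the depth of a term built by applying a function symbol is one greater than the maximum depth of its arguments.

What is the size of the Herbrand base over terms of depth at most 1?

First count ground terms of depth ≤ 1.
Let N_k = |{terms of depth ≤ k}|. Then N_0 = 3 and N_k = 3 + N_{k-1} for k ≥ 1 (one summand per function symbol, arity giving the exponent).
N_0 = 3
N_1 = 3 + 3 = 6
Explicitly: p, n, m, g(p), g(n), g(m).
So |H| = 6.
A ground atom is a predicate applied to a tuple of terms from H, so the count is the sum over predicates of |H|^arity:
  Knows: 6;  Likes: 6;  Parent: 6^2 = 36
Total ground atoms: 6 + 6 + 36 = 48.

48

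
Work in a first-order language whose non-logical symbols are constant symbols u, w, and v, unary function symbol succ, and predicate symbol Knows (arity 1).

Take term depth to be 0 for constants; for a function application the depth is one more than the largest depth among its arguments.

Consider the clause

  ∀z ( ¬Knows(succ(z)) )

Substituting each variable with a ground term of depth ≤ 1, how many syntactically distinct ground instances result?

Ground terms of depth ≤ 1:
  Let N_k = |{terms of depth ≤ k}|. Then N_0 = 3 and N_k = 3 + N_{k-1} for k ≥ 1 (one summand per function symbol, arity giving the exponent).
  N_0 = 3
  N_1 = 3 + 3 = 6
So there are 6 ground terms available for substitution.
The variable z ranges independently over the available ground terms, and distinct assignments produce distinct instances.
Number of ground instances = 6.

6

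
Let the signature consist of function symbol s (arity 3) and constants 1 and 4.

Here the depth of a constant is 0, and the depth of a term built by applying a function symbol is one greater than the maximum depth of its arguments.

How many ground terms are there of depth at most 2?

1002

Write N_k for the number of ground terms of depth ≤ k. A term of depth ≤ k is either a constant or a function symbol applied to arguments of depth ≤ k−1, so N_k = 2 + N_{k-1}^3.
N_0 = 2
N_1 = 2 + 2^3 = 10
N_2 = 2 + 10^3 = 1002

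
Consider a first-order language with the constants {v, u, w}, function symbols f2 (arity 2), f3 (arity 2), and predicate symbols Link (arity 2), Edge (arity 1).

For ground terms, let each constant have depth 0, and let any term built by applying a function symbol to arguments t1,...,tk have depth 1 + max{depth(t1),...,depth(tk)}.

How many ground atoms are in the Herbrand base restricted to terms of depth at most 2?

First count ground terms of depth ≤ 2.
Write N_k for the number of ground terms of depth ≤ k. A term of depth ≤ k is either a constant or a function symbol applied to arguments of depth ≤ k−1, so N_k = 3 + N_{k-1}^2 + N_{k-1}^2.
N_0 = 3
N_1 = 3 + 3^2 + 3^2 = 21
N_2 = 3 + 21^2 + 21^2 = 885
So |H| = 885.
A ground atom is a predicate applied to a tuple of terms from H, so the count is the sum over predicates of |H|^arity:
  Link: 885^2 = 783225;  Edge: 885
Total ground atoms: 783225 + 885 = 784110.

784110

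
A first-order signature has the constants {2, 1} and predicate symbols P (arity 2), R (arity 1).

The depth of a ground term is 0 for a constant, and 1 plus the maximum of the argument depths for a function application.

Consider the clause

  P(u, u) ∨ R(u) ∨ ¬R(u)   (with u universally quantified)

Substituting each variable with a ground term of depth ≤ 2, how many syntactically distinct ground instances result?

2

Ground terms of depth ≤ 2:
  With no function symbols every ground term is a constant, so there are exactly 2 ground terms at every depth bound.
  N_0 = 2
  N_1 = 2
  N_2 = 2
So there are 2 ground terms available for substitution.
The clause has 1 distinct variable (u), which appears in the body. In the free term algebra distinct substitutions yield syntactically distinct ground instances.
Number of ground instances = 2.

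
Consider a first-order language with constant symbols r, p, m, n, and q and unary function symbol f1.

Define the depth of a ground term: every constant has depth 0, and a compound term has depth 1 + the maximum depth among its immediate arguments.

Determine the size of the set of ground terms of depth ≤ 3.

Let N_k count ground terms of depth at most k. Each non-constant term of depth ≤ k is some function symbol applied to depth-≤(k−1) arguments, giving N_k = 5 + N_{k-1}.
N_0 = 5
N_1 = 5 + 5 = 10
N_2 = 5 + 10 = 15
N_3 = 5 + 15 = 20

20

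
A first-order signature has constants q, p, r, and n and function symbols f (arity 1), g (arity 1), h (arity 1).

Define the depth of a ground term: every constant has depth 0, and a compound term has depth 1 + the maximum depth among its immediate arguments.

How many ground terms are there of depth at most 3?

160

Write N_k for the number of ground terms of depth ≤ k. A term of depth ≤ k is either a constant or a function symbol applied to arguments of depth ≤ k−1, so N_k = 4 + N_{k-1} + N_{k-1} + N_{k-1}.
N_0 = 4
N_1 = 4 + 4 + 4 + 4 = 16
N_2 = 4 + 16 + 16 + 16 = 52
N_3 = 4 + 52 + 52 + 52 = 160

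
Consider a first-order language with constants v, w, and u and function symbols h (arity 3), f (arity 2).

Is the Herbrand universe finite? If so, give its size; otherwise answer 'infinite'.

The signature has at least one function symbol (h, arity 3) and at least one constant (v).
Iterating h gives infinitely many distinct ground terms: v, h(v, v, v), h(h(v, v, v), h(v, v, v), h(v, v, v)), ...
So the Herbrand universe is infinite.

infinite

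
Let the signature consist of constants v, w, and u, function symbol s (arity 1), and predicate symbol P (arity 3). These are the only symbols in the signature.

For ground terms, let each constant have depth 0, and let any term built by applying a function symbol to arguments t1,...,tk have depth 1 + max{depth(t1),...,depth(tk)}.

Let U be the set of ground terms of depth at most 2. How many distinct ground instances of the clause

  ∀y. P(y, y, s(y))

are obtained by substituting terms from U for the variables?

9

Ground terms of depth ≤ 2:
  If N_k denotes the number of depth-≤k ground terms, the 3 constants give N_0 = 3, and each function symbol of arity r contributes N_{k-1}^r new terms at level k: N_k = 3 + N_{k-1}.
  N_0 = 3
  N_1 = 3 + 3 = 6
  N_2 = 3 + 6 = 9
  Explicitly: v, w, u, s(v), s(w), s(u), s(s(v)), s(s(w)), s(s(u)).
So there are 9 ground terms available for substitution.
The variable y ranges independently over the available ground terms, and distinct assignments produce distinct instances.
Number of ground instances = 9.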